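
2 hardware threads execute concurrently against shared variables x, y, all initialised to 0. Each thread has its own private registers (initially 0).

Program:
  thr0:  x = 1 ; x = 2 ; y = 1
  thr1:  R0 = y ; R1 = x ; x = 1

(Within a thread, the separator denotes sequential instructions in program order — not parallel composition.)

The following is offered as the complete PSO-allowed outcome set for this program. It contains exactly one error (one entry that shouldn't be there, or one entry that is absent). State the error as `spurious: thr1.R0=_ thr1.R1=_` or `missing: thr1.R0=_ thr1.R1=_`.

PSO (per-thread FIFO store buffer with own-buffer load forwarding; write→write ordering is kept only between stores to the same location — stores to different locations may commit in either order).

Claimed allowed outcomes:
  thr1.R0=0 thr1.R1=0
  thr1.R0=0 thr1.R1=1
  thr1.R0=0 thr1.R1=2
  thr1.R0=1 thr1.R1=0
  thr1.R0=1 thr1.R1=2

outcome vector order: (thr1.R0,thr1.R1)
PSO (6): 0/0, 0/1, 0/2, 1/0, 1/1, 1/2
PSO∖claimed = {1/1}

missing: thr1.R0=1 thr1.R1=1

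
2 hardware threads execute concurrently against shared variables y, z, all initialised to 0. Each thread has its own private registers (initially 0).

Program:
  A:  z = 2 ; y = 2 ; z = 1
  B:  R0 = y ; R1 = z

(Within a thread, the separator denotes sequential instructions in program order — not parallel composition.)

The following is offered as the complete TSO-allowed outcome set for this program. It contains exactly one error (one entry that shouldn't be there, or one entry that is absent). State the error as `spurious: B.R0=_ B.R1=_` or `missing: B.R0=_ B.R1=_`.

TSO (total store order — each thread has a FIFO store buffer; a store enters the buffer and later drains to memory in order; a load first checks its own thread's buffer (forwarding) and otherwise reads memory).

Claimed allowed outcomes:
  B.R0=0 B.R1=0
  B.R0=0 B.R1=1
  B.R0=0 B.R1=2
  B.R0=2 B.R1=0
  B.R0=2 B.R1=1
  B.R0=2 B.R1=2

spurious: B.R0=2 B.R1=0

outcome vector order: (B.R0,B.R1)
TSO: 5 outcomes — {0/0; 0/1; 0/2; 2/1; 2/2}
claimed∖TSO = {2/0}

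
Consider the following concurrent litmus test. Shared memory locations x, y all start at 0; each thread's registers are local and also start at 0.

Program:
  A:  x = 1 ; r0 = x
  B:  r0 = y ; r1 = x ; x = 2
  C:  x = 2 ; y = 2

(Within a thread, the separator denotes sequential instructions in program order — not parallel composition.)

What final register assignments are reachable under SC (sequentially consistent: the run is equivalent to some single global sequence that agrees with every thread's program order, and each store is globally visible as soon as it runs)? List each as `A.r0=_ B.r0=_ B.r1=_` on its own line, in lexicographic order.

outcome vector order: (A.r0,B.r0,B.r1)
|SC outcomes| = 10

A.r0=1 B.r0=0 B.r1=0
A.r0=1 B.r0=0 B.r1=1
A.r0=1 B.r0=0 B.r1=2
A.r0=1 B.r0=2 B.r1=1
A.r0=1 B.r0=2 B.r1=2
A.r0=2 B.r0=0 B.r1=0
A.r0=2 B.r0=0 B.r1=1
A.r0=2 B.r0=0 B.r1=2
A.r0=2 B.r0=2 B.r1=1
A.r0=2 B.r0=2 B.r1=2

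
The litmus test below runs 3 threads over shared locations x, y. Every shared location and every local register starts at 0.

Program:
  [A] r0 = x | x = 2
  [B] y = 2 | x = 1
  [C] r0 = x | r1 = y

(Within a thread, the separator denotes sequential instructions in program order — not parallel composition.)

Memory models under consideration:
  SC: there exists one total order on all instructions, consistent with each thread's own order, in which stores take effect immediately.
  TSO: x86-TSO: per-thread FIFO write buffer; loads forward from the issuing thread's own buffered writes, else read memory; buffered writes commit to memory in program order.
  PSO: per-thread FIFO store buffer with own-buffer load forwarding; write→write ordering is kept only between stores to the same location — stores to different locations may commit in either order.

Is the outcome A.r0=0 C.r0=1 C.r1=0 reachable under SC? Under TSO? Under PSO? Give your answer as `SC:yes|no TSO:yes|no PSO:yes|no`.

SC:no TSO:no PSO:yes

outcome vector order: (A.r0,C.r0,C.r1)
[SC] allowed = {(0,0,0) (0,0,2) (0,1,2) (0,2,0) (0,2,2) (1,0,0) (1,0,2) (1,1,2) (1,2,2)}
[TSO] allowed = {(0,0,0) (0,0,2) (0,1,2) (0,2,0) (0,2,2) (1,0,0) (1,0,2) (1,1,2) (1,2,2)}
[PSO] allowed = {(0,0,0) (0,0,2) (0,1,0) (0,1,2) (0,2,0) (0,2,2) (1,0,0) (1,0,2) (1,1,0) (1,1,2) (1,2,0) (1,2,2)}
target (0,1,0) ∈ {PSO}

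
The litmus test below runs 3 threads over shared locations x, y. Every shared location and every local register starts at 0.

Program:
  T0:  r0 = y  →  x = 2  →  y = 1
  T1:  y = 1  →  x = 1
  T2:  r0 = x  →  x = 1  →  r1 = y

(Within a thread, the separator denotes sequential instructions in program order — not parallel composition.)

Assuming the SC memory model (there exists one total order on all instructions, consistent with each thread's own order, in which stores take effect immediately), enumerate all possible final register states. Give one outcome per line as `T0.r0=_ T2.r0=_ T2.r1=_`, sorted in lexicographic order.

T0.r0=0 T2.r0=0 T2.r1=0
T0.r0=0 T2.r0=0 T2.r1=1
T0.r0=0 T2.r0=1 T2.r1=1
T0.r0=0 T2.r0=2 T2.r1=0
T0.r0=0 T2.r0=2 T2.r1=1
T0.r0=1 T2.r0=0 T2.r1=0
T0.r0=1 T2.r0=0 T2.r1=1
T0.r0=1 T2.r0=1 T2.r1=1
T0.r0=1 T2.r0=2 T2.r1=1

outcome vector order: (T0.r0,T2.r0,T2.r1)
|SC outcomes| = 9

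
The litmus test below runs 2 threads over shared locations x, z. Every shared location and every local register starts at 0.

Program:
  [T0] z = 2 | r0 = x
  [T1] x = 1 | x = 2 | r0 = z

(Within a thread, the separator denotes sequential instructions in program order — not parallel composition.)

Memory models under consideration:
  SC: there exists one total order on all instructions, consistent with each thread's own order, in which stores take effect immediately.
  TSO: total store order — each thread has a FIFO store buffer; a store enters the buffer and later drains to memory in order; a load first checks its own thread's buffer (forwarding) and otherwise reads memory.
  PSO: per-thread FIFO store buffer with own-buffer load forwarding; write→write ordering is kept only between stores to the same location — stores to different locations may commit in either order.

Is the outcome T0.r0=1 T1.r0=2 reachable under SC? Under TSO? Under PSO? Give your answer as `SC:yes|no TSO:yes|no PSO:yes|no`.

outcome vector order: (T0.r0,T1.r0)
under SC → <0 2>, <1 2>, <2 0>, <2 2>
under TSO → <0 0>, <0 2>, <1 0>, <1 2>, <2 0>, <2 2>
under PSO → <0 0>, <0 2>, <1 0>, <1 2>, <2 0>, <2 2>
target <1 2> ∈ {SC,TSO,PSO}

SC:yes TSO:yes PSO:yes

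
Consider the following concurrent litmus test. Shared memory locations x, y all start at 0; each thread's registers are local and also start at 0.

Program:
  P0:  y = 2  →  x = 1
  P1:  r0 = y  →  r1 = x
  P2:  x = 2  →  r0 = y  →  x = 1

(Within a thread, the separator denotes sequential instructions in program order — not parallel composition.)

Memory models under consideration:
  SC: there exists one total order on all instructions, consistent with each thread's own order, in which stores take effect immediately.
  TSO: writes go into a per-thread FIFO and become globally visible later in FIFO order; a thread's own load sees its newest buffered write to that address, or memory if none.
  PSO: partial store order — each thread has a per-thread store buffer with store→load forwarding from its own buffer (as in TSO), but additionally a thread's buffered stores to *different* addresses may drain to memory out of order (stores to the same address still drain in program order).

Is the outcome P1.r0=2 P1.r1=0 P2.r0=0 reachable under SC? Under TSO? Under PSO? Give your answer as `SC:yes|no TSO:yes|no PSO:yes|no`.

outcome vector order: (P1.r0,P1.r1,P2.r0)
[SC] allowed = {(0,0,0) (0,0,2) (0,1,0) (0,1,2) (0,2,0) (0,2,2) (2,0,2) (2,1,0) (2,1,2) (2,2,0) (2,2,2)}
[TSO] allowed = {(0,0,0) (0,0,2) (0,1,0) (0,1,2) (0,2,0) (0,2,2) (2,0,0) (2,0,2) (2,1,0) (2,1,2) (2,2,0) (2,2,2)}
[PSO] allowed = {(0,0,0) (0,0,2) (0,1,0) (0,1,2) (0,2,0) (0,2,2) (2,0,0) (2,0,2) (2,1,0) (2,1,2) (2,2,0) (2,2,2)}
target (2,0,0) ∈ {TSO,PSO}

SC:no TSO:yes PSO:yes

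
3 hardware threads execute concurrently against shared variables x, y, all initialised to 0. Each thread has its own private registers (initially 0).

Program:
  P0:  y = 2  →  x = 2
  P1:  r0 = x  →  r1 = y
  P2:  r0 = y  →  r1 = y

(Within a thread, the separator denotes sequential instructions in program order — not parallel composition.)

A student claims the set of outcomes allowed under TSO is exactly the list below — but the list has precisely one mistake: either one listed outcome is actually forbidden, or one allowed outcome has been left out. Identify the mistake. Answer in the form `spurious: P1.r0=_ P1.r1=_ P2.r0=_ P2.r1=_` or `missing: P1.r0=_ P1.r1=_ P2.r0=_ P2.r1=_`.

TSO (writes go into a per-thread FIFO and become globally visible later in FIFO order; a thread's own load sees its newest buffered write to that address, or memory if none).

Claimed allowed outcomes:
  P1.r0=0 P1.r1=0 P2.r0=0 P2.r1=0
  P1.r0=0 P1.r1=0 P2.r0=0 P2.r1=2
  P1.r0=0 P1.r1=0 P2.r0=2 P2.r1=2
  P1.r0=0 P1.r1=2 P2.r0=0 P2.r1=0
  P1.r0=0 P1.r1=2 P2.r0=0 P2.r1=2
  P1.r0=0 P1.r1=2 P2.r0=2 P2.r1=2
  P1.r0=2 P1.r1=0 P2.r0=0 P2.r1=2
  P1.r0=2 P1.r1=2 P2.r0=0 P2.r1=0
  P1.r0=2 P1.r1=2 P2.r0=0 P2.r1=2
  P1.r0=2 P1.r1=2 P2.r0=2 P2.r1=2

spurious: P1.r0=2 P1.r1=0 P2.r0=0 P2.r1=2

outcome vector order: (P1.r0,P1.r1,P2.r0,P2.r1)
under TSO → 0000 0002 0022 0200 0202 0222 2200 2202 2222
claimed∖TSO = {2002}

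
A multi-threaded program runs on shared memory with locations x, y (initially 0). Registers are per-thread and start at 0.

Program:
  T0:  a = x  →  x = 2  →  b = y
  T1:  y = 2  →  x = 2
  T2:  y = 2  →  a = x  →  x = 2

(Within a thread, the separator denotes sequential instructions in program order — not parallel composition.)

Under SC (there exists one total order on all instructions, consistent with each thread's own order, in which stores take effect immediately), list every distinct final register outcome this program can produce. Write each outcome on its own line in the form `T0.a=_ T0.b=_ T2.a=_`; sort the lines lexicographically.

T0.a=0 T0.b=0 T2.a=2
T0.a=0 T0.b=2 T2.a=0
T0.a=0 T0.b=2 T2.a=2
T0.a=2 T0.b=2 T2.a=0
T0.a=2 T0.b=2 T2.a=2

outcome vector order: (T0.a,T0.b,T2.a)
|SC outcomes| = 5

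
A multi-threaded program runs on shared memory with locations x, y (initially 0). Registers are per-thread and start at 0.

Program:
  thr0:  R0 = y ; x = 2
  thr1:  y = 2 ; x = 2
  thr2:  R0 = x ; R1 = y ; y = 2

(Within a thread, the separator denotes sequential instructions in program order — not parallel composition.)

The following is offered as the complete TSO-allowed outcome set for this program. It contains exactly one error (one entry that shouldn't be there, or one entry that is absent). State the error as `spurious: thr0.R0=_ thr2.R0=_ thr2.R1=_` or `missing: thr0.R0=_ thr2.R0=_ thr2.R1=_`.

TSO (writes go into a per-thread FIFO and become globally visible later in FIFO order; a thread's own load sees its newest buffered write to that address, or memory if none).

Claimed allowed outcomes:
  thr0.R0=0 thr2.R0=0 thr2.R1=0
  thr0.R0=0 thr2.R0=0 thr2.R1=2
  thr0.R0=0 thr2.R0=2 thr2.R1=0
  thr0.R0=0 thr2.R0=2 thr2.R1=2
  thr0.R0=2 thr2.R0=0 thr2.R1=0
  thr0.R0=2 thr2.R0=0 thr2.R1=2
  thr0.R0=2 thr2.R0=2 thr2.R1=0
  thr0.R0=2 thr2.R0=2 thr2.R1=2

spurious: thr0.R0=2 thr2.R0=2 thr2.R1=0

outcome vector order: (thr0.R0,thr2.R0,thr2.R1)
under TSO → <0 0 0>, <0 0 2>, <0 2 0>, <0 2 2>, <2 0 0>, <2 0 2>, <2 2 2>
claimed∖TSO = {<2 2 0>}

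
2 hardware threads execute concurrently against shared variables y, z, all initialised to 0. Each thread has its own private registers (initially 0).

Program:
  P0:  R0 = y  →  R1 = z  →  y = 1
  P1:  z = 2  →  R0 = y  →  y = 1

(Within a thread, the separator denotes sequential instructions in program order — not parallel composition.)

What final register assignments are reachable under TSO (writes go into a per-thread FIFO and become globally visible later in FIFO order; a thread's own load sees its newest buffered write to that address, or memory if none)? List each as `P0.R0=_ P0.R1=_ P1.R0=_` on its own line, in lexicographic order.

outcome vector order: (P0.R0,P0.R1,P1.R0)
|TSO outcomes| = 5

P0.R0=0 P0.R1=0 P1.R0=0
P0.R0=0 P0.R1=0 P1.R0=1
P0.R0=0 P0.R1=2 P1.R0=0
P0.R0=0 P0.R1=2 P1.R0=1
P0.R0=1 P0.R1=2 P1.R0=0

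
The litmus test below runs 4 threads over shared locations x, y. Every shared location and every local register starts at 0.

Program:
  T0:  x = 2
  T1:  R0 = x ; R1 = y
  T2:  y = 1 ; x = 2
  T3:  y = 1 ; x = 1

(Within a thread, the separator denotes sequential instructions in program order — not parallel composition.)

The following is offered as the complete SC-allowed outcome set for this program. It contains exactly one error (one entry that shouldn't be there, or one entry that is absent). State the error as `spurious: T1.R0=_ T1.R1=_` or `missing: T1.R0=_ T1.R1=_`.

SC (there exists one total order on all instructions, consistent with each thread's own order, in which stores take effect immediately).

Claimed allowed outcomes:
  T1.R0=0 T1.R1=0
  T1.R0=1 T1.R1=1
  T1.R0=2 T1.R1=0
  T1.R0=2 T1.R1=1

missing: T1.R0=0 T1.R1=1

outcome vector order: (T1.R0,T1.R1)
under SC → <0 0> <0 1> <1 1> <2 0> <2 1>
SC∖claimed = {<0 1>}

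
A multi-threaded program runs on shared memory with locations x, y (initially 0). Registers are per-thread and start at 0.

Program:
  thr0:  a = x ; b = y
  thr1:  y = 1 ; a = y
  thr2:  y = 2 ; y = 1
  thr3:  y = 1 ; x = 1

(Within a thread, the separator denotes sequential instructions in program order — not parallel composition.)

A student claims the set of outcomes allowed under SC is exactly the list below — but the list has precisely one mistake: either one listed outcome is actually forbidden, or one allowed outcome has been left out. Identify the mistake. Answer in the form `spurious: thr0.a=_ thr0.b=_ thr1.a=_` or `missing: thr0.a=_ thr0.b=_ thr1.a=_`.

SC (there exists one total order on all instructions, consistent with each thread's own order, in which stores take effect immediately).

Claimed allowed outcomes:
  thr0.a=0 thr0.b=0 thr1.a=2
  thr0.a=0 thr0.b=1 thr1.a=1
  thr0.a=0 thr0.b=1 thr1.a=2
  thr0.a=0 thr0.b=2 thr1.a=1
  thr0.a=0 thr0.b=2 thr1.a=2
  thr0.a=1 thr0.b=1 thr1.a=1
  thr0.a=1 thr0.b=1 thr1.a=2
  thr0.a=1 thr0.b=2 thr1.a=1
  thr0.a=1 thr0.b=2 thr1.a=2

missing: thr0.a=0 thr0.b=0 thr1.a=1

outcome vector order: (thr0.a,thr0.b,thr1.a)
SC (10): (0,0,1) (0,0,2) (0,1,1) (0,1,2) (0,2,1) (0,2,2) (1,1,1) (1,1,2) (1,2,1) (1,2,2)
SC∖claimed = {(0,0,1)}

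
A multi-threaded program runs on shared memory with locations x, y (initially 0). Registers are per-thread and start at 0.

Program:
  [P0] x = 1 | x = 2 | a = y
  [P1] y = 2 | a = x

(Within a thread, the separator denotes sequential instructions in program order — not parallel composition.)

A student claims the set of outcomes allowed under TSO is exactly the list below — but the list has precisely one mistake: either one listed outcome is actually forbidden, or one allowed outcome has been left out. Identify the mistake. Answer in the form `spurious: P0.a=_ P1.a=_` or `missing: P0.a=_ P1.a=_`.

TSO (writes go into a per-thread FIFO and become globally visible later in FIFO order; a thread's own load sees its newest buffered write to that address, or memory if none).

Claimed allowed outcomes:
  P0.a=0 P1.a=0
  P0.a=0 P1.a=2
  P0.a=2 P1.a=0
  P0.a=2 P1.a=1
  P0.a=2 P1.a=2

missing: P0.a=0 P1.a=1

outcome vector order: (P0.a,P1.a)
[TSO] allowed = {00 01 02 20 21 22}
TSO∖claimed = {01}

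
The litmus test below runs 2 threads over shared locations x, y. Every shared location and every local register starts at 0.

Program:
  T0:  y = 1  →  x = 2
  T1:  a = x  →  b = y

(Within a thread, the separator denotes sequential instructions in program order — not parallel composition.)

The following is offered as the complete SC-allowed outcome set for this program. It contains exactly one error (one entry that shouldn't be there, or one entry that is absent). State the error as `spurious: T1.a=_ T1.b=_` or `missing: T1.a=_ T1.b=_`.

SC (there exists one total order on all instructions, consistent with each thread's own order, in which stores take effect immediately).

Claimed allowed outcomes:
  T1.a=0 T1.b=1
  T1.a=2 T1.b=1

missing: T1.a=0 T1.b=0

outcome vector order: (T1.a,T1.b)
SC (3): (0,0), (0,1), (2,1)
SC∖claimed = {(0,0)}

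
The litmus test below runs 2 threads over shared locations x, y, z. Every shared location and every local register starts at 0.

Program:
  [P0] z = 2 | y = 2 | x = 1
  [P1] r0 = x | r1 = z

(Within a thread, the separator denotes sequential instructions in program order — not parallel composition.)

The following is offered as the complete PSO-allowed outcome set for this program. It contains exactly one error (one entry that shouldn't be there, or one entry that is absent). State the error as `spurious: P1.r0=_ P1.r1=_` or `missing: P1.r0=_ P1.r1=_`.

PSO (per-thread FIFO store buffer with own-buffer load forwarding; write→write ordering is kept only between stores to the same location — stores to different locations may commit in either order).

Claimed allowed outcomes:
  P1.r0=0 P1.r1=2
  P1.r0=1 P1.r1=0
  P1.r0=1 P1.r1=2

missing: P1.r0=0 P1.r1=0

outcome vector order: (P1.r0,P1.r1)
PSO: 4 outcomes — {0/0, 0/2, 1/0, 1/2}
PSO∖claimed = {0/0}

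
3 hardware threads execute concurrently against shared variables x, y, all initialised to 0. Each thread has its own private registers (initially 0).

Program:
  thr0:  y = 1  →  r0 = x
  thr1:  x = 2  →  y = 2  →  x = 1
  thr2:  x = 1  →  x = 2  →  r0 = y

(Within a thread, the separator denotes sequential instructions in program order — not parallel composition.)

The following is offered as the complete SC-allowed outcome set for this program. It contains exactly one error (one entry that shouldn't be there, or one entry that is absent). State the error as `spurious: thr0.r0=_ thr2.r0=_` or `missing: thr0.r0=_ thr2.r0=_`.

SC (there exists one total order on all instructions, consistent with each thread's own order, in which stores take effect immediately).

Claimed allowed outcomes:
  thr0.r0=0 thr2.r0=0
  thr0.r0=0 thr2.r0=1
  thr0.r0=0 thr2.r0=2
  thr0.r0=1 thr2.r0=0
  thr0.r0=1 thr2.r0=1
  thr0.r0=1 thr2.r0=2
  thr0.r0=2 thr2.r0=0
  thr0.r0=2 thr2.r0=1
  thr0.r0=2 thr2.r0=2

spurious: thr0.r0=0 thr2.r0=0

outcome vector order: (thr0.r0,thr2.r0)
SC (8): <0 1>; <0 2>; <1 0>; <1 1>; <1 2>; <2 0>; <2 1>; <2 2>
claimed∖SC = {<0 0>}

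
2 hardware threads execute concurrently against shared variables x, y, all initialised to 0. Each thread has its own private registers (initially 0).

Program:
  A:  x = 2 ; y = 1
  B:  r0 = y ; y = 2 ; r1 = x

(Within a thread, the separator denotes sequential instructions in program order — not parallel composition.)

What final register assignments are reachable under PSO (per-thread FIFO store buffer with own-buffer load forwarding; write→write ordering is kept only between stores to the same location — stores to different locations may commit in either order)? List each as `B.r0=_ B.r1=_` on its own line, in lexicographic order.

outcome vector order: (B.r0,B.r1)
|PSO outcomes| = 4

B.r0=0 B.r1=0
B.r0=0 B.r1=2
B.r0=1 B.r1=0
B.r0=1 B.r1=2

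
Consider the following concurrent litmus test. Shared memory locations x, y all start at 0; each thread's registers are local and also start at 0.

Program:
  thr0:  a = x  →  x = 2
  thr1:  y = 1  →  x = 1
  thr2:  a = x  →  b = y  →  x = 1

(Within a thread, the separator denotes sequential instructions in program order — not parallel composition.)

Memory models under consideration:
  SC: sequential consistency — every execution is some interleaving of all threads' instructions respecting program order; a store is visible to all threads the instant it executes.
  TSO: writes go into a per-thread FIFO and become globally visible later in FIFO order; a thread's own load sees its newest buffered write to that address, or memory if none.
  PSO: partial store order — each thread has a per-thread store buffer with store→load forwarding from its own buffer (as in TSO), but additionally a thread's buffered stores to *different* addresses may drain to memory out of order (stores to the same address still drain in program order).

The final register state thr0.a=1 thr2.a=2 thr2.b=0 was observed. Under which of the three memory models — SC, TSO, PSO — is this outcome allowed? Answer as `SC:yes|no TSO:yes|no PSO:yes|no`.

outcome vector order: (thr0.a,thr2.a,thr2.b)
SC (9): 0/0/0 0/0/1 0/1/1 0/2/0 0/2/1 1/0/0 1/0/1 1/1/1 1/2/1
TSO (9): 0/0/0 0/0/1 0/1/1 0/2/0 0/2/1 1/0/0 1/0/1 1/1/1 1/2/1
PSO (12): 0/0/0 0/0/1 0/1/0 0/1/1 0/2/0 0/2/1 1/0/0 1/0/1 1/1/0 1/1/1 1/2/0 1/2/1
target 1/2/0 ∈ {PSO}

SC:no TSO:no PSO:yes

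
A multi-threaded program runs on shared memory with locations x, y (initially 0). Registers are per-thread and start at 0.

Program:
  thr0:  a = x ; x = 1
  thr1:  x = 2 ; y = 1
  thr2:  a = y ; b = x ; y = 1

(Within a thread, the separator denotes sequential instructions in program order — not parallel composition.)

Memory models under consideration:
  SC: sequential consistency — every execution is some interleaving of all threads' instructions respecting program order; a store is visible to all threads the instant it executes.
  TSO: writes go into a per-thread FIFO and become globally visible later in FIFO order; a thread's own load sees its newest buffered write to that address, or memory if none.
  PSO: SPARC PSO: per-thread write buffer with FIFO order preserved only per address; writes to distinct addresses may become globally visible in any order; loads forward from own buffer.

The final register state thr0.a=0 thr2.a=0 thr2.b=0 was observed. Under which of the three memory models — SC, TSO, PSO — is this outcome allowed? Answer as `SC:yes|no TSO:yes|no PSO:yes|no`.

outcome vector order: (thr0.a,thr2.a,thr2.b)
SC (10): (0,0,0), (0,0,1), (0,0,2), (0,1,1), (0,1,2), (2,0,0), (2,0,1), (2,0,2), (2,1,1), (2,1,2)
TSO (10): (0,0,0), (0,0,1), (0,0,2), (0,1,1), (0,1,2), (2,0,0), (2,0,1), (2,0,2), (2,1,1), (2,1,2)
PSO (12): (0,0,0), (0,0,1), (0,0,2), (0,1,0), (0,1,1), (0,1,2), (2,0,0), (2,0,1), (2,0,2), (2,1,0), (2,1,1), (2,1,2)
target (0,0,0) ∈ {SC,TSO,PSO}

SC:yes TSO:yes PSO:yes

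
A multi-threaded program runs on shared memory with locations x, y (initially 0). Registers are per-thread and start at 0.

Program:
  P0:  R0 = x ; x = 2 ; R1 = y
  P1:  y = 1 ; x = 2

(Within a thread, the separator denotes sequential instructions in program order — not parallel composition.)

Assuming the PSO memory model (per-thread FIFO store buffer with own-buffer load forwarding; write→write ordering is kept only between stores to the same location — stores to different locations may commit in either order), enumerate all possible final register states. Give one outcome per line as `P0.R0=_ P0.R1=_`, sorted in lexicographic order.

P0.R0=0 P0.R1=0
P0.R0=0 P0.R1=1
P0.R0=2 P0.R1=0
P0.R0=2 P0.R1=1

outcome vector order: (P0.R0,P0.R1)
|PSO outcomes| = 4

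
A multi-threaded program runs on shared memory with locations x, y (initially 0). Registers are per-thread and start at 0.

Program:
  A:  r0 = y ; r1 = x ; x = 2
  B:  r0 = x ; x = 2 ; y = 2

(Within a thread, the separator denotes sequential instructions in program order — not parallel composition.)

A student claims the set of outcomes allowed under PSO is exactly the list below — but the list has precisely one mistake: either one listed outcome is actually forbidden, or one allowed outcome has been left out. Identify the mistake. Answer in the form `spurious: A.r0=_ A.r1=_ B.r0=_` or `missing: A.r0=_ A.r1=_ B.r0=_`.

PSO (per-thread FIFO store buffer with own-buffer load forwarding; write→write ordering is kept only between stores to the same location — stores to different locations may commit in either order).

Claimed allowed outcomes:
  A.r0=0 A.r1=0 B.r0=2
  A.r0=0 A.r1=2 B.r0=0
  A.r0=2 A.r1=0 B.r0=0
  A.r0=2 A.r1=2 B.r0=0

outcome vector order: (A.r0,A.r1,B.r0)
PSO (5): (0,0,0); (0,0,2); (0,2,0); (2,0,0); (2,2,0)
PSO∖claimed = {(0,0,0)}

missing: A.r0=0 A.r1=0 B.r0=0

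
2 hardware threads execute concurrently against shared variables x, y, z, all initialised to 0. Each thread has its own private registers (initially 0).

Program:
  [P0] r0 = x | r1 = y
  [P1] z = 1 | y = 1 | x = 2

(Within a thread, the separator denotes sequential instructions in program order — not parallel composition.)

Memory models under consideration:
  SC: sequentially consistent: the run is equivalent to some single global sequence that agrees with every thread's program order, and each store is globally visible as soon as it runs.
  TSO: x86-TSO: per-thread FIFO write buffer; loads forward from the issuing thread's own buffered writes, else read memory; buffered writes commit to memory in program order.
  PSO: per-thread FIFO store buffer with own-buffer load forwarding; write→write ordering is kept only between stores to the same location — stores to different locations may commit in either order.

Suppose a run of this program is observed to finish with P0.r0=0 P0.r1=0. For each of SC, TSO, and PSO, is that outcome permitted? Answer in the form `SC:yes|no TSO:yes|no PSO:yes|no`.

outcome vector order: (P0.r0,P0.r1)
under SC → (0,0) (0,1) (2,1)
under TSO → (0,0) (0,1) (2,1)
under PSO → (0,0) (0,1) (2,0) (2,1)
target (0,0) ∈ {SC,TSO,PSO}

SC:yes TSO:yes PSO:yes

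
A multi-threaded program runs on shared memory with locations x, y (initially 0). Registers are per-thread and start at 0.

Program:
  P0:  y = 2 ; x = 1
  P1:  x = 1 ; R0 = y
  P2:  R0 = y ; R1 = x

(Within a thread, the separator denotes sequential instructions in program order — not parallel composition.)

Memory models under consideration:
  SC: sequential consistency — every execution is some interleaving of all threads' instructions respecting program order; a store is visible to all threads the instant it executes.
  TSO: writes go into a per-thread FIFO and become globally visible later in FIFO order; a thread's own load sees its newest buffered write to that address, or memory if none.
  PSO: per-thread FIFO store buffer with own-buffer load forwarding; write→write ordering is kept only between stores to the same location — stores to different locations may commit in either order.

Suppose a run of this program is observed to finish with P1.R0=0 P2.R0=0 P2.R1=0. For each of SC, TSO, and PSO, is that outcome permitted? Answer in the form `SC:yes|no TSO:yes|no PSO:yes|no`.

outcome vector order: (P1.R0,P2.R0,P2.R1)
SC (7): (0,0,0) (0,0,1) (0,2,1) (2,0,0) (2,0,1) (2,2,0) (2,2,1)
TSO (8): (0,0,0) (0,0,1) (0,2,0) (0,2,1) (2,0,0) (2,0,1) (2,2,0) (2,2,1)
PSO (8): (0,0,0) (0,0,1) (0,2,0) (0,2,1) (2,0,0) (2,0,1) (2,2,0) (2,2,1)
target (0,0,0) ∈ {SC,TSO,PSO}

SC:yes TSO:yes PSO:yes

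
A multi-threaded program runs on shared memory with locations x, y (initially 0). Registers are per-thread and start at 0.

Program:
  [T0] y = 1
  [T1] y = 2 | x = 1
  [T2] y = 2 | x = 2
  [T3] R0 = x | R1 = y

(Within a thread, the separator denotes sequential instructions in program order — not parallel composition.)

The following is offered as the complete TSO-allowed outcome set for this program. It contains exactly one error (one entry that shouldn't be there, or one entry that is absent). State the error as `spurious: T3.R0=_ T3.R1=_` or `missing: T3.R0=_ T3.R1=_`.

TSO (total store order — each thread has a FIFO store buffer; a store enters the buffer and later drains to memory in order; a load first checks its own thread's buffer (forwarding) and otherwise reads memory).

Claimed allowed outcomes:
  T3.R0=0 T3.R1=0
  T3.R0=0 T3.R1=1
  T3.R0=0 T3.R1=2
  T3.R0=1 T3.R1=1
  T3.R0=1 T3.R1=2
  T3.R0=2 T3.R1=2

outcome vector order: (T3.R0,T3.R1)
[TSO] allowed = {(0,0); (0,1); (0,2); (1,1); (1,2); (2,1); (2,2)}
TSO∖claimed = {(2,1)}

missing: T3.R0=2 T3.R1=1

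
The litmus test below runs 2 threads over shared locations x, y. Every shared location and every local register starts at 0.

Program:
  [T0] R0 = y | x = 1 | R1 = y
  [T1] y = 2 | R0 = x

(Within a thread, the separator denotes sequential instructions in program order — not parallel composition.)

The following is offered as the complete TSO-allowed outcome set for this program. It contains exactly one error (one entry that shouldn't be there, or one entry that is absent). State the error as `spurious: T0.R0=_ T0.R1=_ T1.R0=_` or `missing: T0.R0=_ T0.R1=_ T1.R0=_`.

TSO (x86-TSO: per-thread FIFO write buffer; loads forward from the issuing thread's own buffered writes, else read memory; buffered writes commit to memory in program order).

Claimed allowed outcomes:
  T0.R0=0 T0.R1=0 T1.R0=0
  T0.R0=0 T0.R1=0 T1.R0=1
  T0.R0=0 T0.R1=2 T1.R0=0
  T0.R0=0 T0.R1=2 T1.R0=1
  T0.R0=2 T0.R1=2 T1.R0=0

missing: T0.R0=2 T0.R1=2 T1.R0=1

outcome vector order: (T0.R0,T0.R1,T1.R0)
TSO (6): 000, 001, 020, 021, 220, 221
TSO∖claimed = {221}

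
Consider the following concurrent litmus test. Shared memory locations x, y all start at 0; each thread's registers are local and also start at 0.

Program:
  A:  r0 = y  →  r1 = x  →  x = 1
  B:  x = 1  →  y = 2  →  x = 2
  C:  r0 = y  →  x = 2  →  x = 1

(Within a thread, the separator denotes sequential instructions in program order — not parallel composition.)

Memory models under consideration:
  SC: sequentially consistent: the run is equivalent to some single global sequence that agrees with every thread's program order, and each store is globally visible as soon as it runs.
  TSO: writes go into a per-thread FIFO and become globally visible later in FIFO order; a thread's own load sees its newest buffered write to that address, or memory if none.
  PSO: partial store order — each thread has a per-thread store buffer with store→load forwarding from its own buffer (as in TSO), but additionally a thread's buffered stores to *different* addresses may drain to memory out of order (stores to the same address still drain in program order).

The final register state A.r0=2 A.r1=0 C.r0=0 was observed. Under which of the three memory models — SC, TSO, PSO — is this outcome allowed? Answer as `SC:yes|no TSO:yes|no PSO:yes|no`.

outcome vector order: (A.r0,A.r1,C.r0)
SC: 10 outcomes — {<0 0 0>; <0 0 2>; <0 1 0>; <0 1 2>; <0 2 0>; <0 2 2>; <2 1 0>; <2 1 2>; <2 2 0>; <2 2 2>}
TSO: 10 outcomes — {<0 0 0>; <0 0 2>; <0 1 0>; <0 1 2>; <0 2 0>; <0 2 2>; <2 1 0>; <2 1 2>; <2 2 0>; <2 2 2>}
PSO: 12 outcomes — {<0 0 0>; <0 0 2>; <0 1 0>; <0 1 2>; <0 2 0>; <0 2 2>; <2 0 0>; <2 0 2>; <2 1 0>; <2 1 2>; <2 2 0>; <2 2 2>}
target <2 0 0> ∈ {PSO}

SC:no TSO:no PSO:yes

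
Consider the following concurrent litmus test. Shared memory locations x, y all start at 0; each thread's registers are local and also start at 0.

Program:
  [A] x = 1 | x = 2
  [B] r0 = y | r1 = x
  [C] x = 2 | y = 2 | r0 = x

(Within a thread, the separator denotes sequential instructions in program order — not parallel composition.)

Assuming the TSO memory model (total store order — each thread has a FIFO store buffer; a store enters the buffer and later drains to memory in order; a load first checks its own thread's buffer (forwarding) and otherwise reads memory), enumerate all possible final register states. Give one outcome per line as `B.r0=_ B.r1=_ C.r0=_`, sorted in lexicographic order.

B.r0=0 B.r1=0 C.r0=1
B.r0=0 B.r1=0 C.r0=2
B.r0=0 B.r1=1 C.r0=1
B.r0=0 B.r1=1 C.r0=2
B.r0=0 B.r1=2 C.r0=1
B.r0=0 B.r1=2 C.r0=2
B.r0=2 B.r1=1 C.r0=1
B.r0=2 B.r1=1 C.r0=2
B.r0=2 B.r1=2 C.r0=1
B.r0=2 B.r1=2 C.r0=2

outcome vector order: (B.r0,B.r1,C.r0)
|TSO outcomes| = 10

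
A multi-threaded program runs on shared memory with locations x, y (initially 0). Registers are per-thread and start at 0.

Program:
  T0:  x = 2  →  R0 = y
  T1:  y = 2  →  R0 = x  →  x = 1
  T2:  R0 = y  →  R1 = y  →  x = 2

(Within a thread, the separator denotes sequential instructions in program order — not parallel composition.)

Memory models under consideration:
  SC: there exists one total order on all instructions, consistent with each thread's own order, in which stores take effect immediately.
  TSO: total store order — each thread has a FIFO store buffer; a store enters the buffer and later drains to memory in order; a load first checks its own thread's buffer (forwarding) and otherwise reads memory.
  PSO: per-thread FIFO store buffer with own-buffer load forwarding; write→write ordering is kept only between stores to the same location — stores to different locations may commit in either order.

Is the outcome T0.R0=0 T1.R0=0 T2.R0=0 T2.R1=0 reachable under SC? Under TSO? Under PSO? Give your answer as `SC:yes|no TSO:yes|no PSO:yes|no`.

SC:no TSO:yes PSO:yes

outcome vector order: (T0.R0,T1.R0,T2.R0,T2.R1)
under SC → 0/2/0/0 0/2/0/2 0/2/2/2 2/0/0/0 2/0/0/2 2/0/2/2 2/2/0/0 2/2/0/2 2/2/2/2
under TSO → 0/0/0/0 0/0/0/2 0/0/2/2 0/2/0/0 0/2/0/2 0/2/2/2 2/0/0/0 2/0/0/2 2/0/2/2 2/2/0/0 2/2/0/2 2/2/2/2
under PSO → 0/0/0/0 0/0/0/2 0/0/2/2 0/2/0/0 0/2/0/2 0/2/2/2 2/0/0/0 2/0/0/2 2/0/2/2 2/2/0/0 2/2/0/2 2/2/2/2
target 0/0/0/0 ∈ {TSO,PSO}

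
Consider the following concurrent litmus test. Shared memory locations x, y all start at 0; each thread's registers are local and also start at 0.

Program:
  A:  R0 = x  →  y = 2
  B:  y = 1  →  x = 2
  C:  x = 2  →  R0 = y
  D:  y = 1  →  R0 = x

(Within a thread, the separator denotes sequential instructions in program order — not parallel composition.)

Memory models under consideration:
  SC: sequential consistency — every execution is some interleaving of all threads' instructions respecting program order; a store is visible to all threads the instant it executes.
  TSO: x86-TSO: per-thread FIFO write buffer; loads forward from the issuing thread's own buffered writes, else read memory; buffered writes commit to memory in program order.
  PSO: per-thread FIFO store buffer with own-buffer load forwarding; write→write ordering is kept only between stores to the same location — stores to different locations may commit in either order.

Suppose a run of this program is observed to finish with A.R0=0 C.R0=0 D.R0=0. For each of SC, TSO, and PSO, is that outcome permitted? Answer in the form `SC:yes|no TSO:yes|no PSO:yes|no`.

outcome vector order: (A.R0,C.R0,D.R0)
SC (10): (0,0,2); (0,1,0); (0,1,2); (0,2,0); (0,2,2); (2,0,2); (2,1,0); (2,1,2); (2,2,0); (2,2,2)
TSO (12): (0,0,0); (0,0,2); (0,1,0); (0,1,2); (0,2,0); (0,2,2); (2,0,0); (2,0,2); (2,1,0); (2,1,2); (2,2,0); (2,2,2)
PSO (12): (0,0,0); (0,0,2); (0,1,0); (0,1,2); (0,2,0); (0,2,2); (2,0,0); (2,0,2); (2,1,0); (2,1,2); (2,2,0); (2,2,2)
target (0,0,0) ∈ {TSO,PSO}

SC:no TSO:yes PSO:yes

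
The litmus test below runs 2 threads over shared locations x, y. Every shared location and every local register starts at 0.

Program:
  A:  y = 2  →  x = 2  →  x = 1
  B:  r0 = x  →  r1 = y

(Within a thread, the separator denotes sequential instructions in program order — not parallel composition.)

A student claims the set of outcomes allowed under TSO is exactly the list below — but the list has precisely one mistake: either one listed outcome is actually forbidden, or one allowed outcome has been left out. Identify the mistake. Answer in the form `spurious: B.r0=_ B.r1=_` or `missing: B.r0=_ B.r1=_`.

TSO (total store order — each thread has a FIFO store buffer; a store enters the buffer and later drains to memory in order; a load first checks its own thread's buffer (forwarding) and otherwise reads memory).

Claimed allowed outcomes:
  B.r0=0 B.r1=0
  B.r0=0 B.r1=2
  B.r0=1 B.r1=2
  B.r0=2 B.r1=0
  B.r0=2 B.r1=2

outcome vector order: (B.r0,B.r1)
TSO (4): 0/0; 0/2; 1/2; 2/2
claimed∖TSO = {2/0}

spurious: B.r0=2 B.r1=0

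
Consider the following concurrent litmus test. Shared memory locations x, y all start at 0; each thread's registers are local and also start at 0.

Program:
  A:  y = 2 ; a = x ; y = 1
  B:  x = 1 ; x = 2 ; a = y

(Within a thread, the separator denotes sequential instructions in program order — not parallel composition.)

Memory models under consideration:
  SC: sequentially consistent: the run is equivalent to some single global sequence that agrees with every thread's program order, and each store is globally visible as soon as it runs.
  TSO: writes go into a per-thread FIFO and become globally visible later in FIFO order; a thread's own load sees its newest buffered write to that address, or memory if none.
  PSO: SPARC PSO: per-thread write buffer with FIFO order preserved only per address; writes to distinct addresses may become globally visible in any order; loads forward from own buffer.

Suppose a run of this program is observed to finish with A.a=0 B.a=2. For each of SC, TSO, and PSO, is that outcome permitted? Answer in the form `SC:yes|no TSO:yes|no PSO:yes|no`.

outcome vector order: (A.a,B.a)
[SC] allowed = {<0 1>, <0 2>, <1 1>, <1 2>, <2 0>, <2 1>, <2 2>}
[TSO] allowed = {<0 0>, <0 1>, <0 2>, <1 0>, <1 1>, <1 2>, <2 0>, <2 1>, <2 2>}
[PSO] allowed = {<0 0>, <0 1>, <0 2>, <1 0>, <1 1>, <1 2>, <2 0>, <2 1>, <2 2>}
target <0 2> ∈ {SC,TSO,PSO}

SC:yes TSO:yes PSO:yes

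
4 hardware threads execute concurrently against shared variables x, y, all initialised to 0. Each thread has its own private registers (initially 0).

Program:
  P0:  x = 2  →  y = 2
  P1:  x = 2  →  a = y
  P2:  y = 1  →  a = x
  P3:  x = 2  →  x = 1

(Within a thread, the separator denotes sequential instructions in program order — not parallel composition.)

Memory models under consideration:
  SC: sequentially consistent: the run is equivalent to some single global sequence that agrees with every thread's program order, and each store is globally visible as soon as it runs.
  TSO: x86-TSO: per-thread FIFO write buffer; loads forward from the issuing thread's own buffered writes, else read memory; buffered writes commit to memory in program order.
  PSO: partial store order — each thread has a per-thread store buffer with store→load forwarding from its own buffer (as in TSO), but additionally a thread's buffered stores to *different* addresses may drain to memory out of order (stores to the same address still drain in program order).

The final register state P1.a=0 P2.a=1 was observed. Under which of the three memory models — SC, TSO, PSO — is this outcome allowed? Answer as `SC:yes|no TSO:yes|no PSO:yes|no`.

outcome vector order: (P1.a,P2.a)
under SC → 01 02 10 11 12 20 21 22
under TSO → 00 01 02 10 11 12 20 21 22
under PSO → 00 01 02 10 11 12 20 21 22
target 01 ∈ {SC,TSO,PSO}

SC:yes TSO:yes PSO:yes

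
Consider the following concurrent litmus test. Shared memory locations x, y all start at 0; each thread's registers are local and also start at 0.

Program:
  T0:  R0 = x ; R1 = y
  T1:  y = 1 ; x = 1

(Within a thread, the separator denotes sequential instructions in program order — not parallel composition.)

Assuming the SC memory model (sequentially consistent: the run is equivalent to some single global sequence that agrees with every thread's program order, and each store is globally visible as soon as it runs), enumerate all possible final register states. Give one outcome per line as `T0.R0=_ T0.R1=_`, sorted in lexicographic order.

outcome vector order: (T0.R0,T0.R1)
|SC outcomes| = 3

T0.R0=0 T0.R1=0
T0.R0=0 T0.R1=1
T0.R0=1 T0.R1=1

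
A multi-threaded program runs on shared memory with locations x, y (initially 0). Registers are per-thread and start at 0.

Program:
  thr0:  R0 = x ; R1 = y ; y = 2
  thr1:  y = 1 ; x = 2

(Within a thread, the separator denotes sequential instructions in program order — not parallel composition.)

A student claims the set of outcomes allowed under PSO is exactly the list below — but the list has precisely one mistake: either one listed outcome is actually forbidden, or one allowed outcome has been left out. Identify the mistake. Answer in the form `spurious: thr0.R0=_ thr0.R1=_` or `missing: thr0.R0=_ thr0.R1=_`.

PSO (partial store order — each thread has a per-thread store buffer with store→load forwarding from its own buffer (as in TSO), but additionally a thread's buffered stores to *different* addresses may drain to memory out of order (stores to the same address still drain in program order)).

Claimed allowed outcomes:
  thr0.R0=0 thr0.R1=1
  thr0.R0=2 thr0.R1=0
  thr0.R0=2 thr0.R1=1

outcome vector order: (thr0.R0,thr0.R1)
PSO: 4 outcomes — {00; 01; 20; 21}
PSO∖claimed = {00}

missing: thr0.R0=0 thr0.R1=0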